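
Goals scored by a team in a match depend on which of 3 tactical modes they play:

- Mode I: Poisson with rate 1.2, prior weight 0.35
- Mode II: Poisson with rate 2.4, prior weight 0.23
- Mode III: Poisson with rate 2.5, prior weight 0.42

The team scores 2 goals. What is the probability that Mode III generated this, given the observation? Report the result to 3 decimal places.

The responsibility of component k is w_k f_k(x) divided by Σ_j w_j f_j(x).
Evaluate each component's likelihood at the observed value:
  p_I = e^(−1.2)·1.2^2/2! = 0.21686
  p_II = e^(−2.4)·2.4^2/2! = 0.261268
  p_III = e^(−2.5)·2.5^2/2! = 0.256516
Prior × likelihood for each component:
  w_I·p_I = 0.35 × 0.21686 = 0.0759009
  w_II·p_II = 0.23 × 0.261268 = 0.0600916
  w_III·p_III = 0.42 × 0.256516 = 0.107737
Denominator: 0.0759009 + 0.0600916 + 0.107737 = 0.243729
So the posterior for Mode III is 0.107737 / 0.243729 ≈ 0.442.

0.442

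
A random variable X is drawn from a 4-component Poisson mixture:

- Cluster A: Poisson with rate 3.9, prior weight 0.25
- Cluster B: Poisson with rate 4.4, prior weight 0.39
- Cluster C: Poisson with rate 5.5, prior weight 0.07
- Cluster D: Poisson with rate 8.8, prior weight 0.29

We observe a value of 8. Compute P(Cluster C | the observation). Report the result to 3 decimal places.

0.087

P(component k | x) = π_k·f_k(x) / marginal(x), where marginal(x) = Σ_j π_j·f_j(x).
Component likelihoods at x = 8:
  f_A = e^(−3.9)·3.9^8/8! = 0.0268688
  f_B = e^(−4.4)·4.4^8/8! = 0.0427765
  f_C = e^(−5.5)·5.5^8/8! = 0.0848714
  f_D = e^(−8.8)·8.8^8/8! = 0.134446
Prior × likelihood for each component:
  π_A·f_A = 0.25 × 0.0268688 = 0.00671719
  π_B·f_B = 0.39 × 0.0427765 = 0.0166828
  π_C·f_C = 0.07 × 0.0848714 = 0.005941
  π_D·f_D = 0.29 × 0.134446 = 0.0389895
Marginal: 0.00671719 + 0.0166828 + 0.005941 + 0.0389895 = 0.0683305
Responsibility of Cluster C: 0.005941 / 0.0683305 ≈ 0.087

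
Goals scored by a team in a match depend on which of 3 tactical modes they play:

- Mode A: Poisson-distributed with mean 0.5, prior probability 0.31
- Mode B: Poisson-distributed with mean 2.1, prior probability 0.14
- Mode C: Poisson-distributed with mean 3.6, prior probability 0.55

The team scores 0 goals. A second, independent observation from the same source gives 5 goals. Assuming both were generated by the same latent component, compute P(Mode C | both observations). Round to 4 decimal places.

Apply Bayes' rule: the posterior for each component is proportional to its prior times its likelihood at x.
Since both observations come from the same component, the likelihood for component k is f_k(x₁)·f_k(x₂).
  p_A = [e^(−0.5)·0.5^0/0! = 0.606531] × [0.000157951] = 9.58019e-05
  p_B = [e^(−2.1)·2.1^0/0! = 0.122456] × [0.041677] = 0.00510362
  p_C = [e^(−3.6)·3.6^0/0! = 0.0273237] × [0.13768] = 0.00376193
Multiply by the mixture weights:
  π_A·p_A = 0.31 × 9.58019e-05 = 2.96986e-05
  π_B·p_B = 0.14 × 0.00510362 = 0.000714507
  π_C·p_C = 0.55 × 0.00376193 = 0.00206906
Denominator: 2.96986e-05 + 0.000714507 + 0.00206906 = 0.00281327
So the posterior for Mode C is 0.00206906 / 0.00281327 ≈ 0.7355.

0.7355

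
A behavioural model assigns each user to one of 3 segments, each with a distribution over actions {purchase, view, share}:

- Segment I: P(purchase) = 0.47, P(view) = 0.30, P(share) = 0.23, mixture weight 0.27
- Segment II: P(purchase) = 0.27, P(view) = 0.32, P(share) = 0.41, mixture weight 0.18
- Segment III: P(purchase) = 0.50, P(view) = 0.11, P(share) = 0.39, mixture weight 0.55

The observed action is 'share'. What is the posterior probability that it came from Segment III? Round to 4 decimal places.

0.6122

By Bayes' theorem, P(k | x) = π_k f_k(x) / Σ_j π_j f_j(x).
Evaluate each component's likelihood at the observed value:
  L_I = P(share | comp) = 0.23
  L_II = P(share | comp) = 0.41
  L_III = P(share | comp) = 0.39
Prior × likelihood for each component:
  π_I·L_I = 0.27 × 0.23 = 0.0621
  π_II·L_II = 0.18 × 0.41 = 0.0738
  π_III·L_III = 0.55 × 0.39 = 0.2145
Denominator: 0.0621 + 0.0738 + 0.2145 = 0.3504
So the posterior for Segment III is 0.2145 / 0.3504 ≈ 0.6122.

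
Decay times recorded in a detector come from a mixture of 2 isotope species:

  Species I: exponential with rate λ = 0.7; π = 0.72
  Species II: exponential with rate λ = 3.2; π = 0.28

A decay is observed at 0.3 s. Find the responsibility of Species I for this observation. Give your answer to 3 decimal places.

0.544

Posterior ∝ prior × likelihood, so P(k | x) ∝ w_k f_k(x); normalise over all components.
Exponential densities:
  f_I = 0.7·e^(−0.7·0.3) = 0.7·e^(−0.2100) = 0.567409
  f_II = 3.2·e^(−3.2·0.3) = 3.2·e^(−0.9600) = 1.22526
Prior × likelihood for each component:
  w_I·f_I = 0.72 × 0.567409 = 0.408534
  w_II·f_II = 0.28 × 1.22526 = 0.343072
Marginal: 0.408534 + 0.343072 = 0.751606
P(Species I | x) ≈ 0.544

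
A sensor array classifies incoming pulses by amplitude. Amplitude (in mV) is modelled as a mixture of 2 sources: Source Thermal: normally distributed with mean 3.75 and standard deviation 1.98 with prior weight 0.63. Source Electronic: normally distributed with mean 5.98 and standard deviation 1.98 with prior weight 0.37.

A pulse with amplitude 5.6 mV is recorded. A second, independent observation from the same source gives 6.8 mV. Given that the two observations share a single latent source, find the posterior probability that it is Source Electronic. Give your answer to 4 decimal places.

0.7284

By Bayes' theorem, P(k | x) = P(Z=k) f_k(x) / Σ_j P(Z=j) f_j(x).
Since both observations come from the same component, the likelihood for component k is f_k(x₁)·f_k(x₂).
  p_Thermal = [0.130219] × [0.061516] = 0.00801058
  p_Electronic = [0.197809] × [0.184927] = 0.0365804
Prior × likelihood for each component:
  P(Z=Thermal)·p_Thermal = 0.63 × 0.00801058 = 0.00504667
  P(Z=Electronic)·p_Electronic = 0.37 × 0.0365804 = 0.0135347
Evidence: 0.00504667 + 0.0135347 = 0.0185814
Responsibility of Source Electronic: 0.0135347 / 0.0185814 ≈ 0.7284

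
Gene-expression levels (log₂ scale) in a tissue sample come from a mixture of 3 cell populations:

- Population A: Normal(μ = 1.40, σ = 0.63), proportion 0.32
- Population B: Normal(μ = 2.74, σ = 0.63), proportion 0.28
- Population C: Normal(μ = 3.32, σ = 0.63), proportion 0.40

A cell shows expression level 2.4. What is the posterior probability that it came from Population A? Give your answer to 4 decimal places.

0.1929

Posterior ∝ prior × likelihood, so P(k | x) ∝ P(Z=k) f_k(x); normalise over all components.
Normal densities:
  f_A = 0.179664
  f_B = 0.547424
  f_C = 0.21802
Prior × likelihood for each component:
  P(Z=A)·f_A = 0.32 × 0.179664 = 0.0574925
  P(Z=B)·f_B = 0.28 × 0.547424 = 0.153279
  P(Z=C)·f_C = 0.40 × 0.21802 = 0.0872082
Sum: 0.0574925 + 0.153279 + 0.0872082 = 0.297979
P(Population A | x) ≈ 0.1929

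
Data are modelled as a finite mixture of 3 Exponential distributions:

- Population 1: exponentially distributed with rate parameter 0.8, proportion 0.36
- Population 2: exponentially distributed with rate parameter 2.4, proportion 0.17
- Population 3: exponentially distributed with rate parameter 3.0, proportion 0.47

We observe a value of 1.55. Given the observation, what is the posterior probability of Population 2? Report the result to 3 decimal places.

0.093

Apply Bayes' rule: the posterior for each component is proportional to its prior times its likelihood at x.
Exponential densities:
  p_1 = 0.231507
  p_2 = 0.0581615
  p_3 = 0.0286848
Weight by the priors:
  π_1·p_1 = 0.36 × 0.231507 = 0.0833427
  π_2·p_2 = 0.17 × 0.0581615 = 0.00988746
  π_3·p_3 = 0.47 × 0.0286848 = 0.0134819
Sum: 0.0833427 + 0.00988746 + 0.0134819 = 0.106712
So the posterior for Population 2 is 0.00988746 / 0.106712 ≈ 0.093.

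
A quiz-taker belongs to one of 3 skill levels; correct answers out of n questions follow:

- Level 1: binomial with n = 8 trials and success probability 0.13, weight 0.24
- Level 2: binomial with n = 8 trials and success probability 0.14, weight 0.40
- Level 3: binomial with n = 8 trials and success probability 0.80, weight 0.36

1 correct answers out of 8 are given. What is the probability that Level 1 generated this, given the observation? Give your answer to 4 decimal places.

P(component k | x) = w_k·f_k(x) / marginal(x), where marginal(x) = Σ_j w_j·f_j(x).
Binomial probabilities:
  f_1 = 0.392345
  f_2 = 0.389679
  f_3 = 8.192e-05
Prior × likelihood for each component:
  w_1·f_1 = 0.24 × 0.392345 = 0.0941628
  w_2·f_2 = 0.40 × 0.389679 = 0.155872
  w_3·f_3 = 0.36 × 8.192e-05 = 2.94912e-05
Normaliser: 0.0941628 + 0.155872 + 2.94912e-05 = 0.250064
So the posterior for Level 1 is 0.0941628 / 0.250064 ≈ 0.3766.

0.3766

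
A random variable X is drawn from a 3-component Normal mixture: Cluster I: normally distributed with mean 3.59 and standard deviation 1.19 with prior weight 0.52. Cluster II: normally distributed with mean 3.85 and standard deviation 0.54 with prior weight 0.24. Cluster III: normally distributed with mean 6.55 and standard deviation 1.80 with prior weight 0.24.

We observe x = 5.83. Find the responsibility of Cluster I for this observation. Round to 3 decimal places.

0.375

P(component k | x) = P(Z=k)·f_k(x) / marginal(x), where marginal(x) = Σ_j P(Z=j)·f_j(x).
Component likelihoods at x = 5.83:
  p_I = 0.0570106
  p_II = 0.00088939
  p_III = 0.204595
Prior × likelihood for each component:
  P(Z=I)·p_I = 0.52 × 0.0570106 = 0.0296455
  P(Z=II)·p_II = 0.24 × 0.00088939 = 0.000213454
  P(Z=III)·p_III = 0.24 × 0.204595 = 0.0491027
Sum: 0.0296455 + 0.000213454 + 0.0491027 = 0.0789616
P(Cluster I | the observation) = 0.0296455 / 0.0789616 ≈ 0.375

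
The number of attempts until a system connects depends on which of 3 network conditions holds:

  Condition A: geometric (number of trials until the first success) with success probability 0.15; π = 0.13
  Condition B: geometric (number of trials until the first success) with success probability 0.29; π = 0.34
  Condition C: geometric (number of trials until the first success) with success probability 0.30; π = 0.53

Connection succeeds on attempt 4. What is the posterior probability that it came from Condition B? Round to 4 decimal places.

Apply Bayes' rule: the posterior for each component is proportional to its prior times its likelihood at x.
Component likelihoods at x = 4:
  f_A = 0.15·(1−0.15)^3 = 0.15·0.614125 = 0.0921187
  f_B = 0.29·(1−0.29)^3 = 0.29·0.357911 = 0.103794
  f_C = 0.30·(1−0.30)^3 = 0.30·0.343 = 0.1029
Weight by the priors:
  π_A·f_A = 0.13 × 0.0921187 = 0.0119754
  π_B·f_B = 0.34 × 0.103794 = 0.03529
  π_C·f_C = 0.53 × 0.1029 = 0.054537
Denominator: 0.0119754 + 0.03529 + 0.054537 = 0.101802
P(Condition B | the observation) = 0.03529 / 0.101802 ≈ 0.3467

0.3467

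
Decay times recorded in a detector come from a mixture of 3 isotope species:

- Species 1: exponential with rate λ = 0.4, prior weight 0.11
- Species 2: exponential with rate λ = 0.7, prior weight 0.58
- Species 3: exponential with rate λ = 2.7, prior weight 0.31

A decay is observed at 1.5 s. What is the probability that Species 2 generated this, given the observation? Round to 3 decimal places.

The responsibility of component k is P(Z=k) f_k(x) divided by Σ_j P(Z=j) f_j(x).
Exponential densities:
  L_1 = 0.4·e^(−0.4·1.5) = 0.4·e^(−0.6000) = 0.219525
  L_2 = 0.7·e^(−0.7·1.5) = 0.7·e^(−1.0500) = 0.244956
  L_3 = 2.7·e^(−2.7·1.5) = 2.7·e^(−4.0500) = 0.0470404
Multiply by the mixture weights:
  P(Z=1)·L_1 = 0.11 × 0.219525 = 0.0241477
  P(Z=2)·L_2 = 0.58 × 0.244956 = 0.142075
  P(Z=3)·L_3 = 0.31 × 0.0470404 = 0.0145825
Evidence: 0.0241477 + 0.142075 + 0.0145825 = 0.180805
P(Species 2 | 1.5 s) = 0.142075 / 0.180805 ≈ 0.786

0.786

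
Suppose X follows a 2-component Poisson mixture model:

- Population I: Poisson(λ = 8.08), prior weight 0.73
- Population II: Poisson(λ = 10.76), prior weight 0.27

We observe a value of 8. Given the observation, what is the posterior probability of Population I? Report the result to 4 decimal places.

0.7995

The responsibility of component k is P(Z=k) f_k(x) divided by Σ_j P(Z=j) f_j(x).
Evaluate each component's likelihood at the observed value:
  p_I = 0.139531
  p_II = 0.094617
Prior × likelihood for each component:
  P(Z=I)·p_I = 0.73 × 0.139531 = 0.101858
  P(Z=II)·p_II = 0.27 × 0.094617 = 0.0255466
Denominator: 0.101858 + 0.0255466 = 0.127404
So the posterior for Population I is 0.101858 / 0.127404 ≈ 0.7995.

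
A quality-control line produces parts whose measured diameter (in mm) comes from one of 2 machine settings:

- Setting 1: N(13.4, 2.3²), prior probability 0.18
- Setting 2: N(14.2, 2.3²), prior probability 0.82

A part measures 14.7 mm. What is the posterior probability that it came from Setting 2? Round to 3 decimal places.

0.839

Posterior ∝ prior × likelihood, so P(k | x) ∝ P(Z=k) f_k(x); normalise over all components.
Evaluate each component's likelihood at the observed value:
  L_1 = (1/(2.3·√(2π)))·exp(−(14.7−13.4)²/(2·2.3²)) = 0.173453·exp(-0.15974) = 0.147846
  L_2 = (1/(2.3·√(2π)))·exp(−(14.7−14.2)²/(2·2.3²)) = 0.173453·exp(-0.02363) = 0.169403
Weight by the priors:
  P(Z=1)·L_1 = 0.18 × 0.147846 = 0.0266123
  P(Z=2)·L_2 = 0.82 × 0.169403 = 0.13891
Normaliser: 0.0266123 + 0.13891 = 0.165522
P(Setting 2 | the observation) ≈ 0.839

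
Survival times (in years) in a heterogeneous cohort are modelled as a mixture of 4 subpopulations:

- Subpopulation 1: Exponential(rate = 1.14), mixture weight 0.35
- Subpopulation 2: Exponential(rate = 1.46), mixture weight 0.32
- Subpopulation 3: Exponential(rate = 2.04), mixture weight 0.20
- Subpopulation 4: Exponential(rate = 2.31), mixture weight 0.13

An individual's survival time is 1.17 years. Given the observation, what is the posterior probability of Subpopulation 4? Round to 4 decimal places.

P(component k | x) = π_k·f_k(x) / marginal(x), where marginal(x) = Σ_j π_j·f_j(x).
Evaluate each component's likelihood at the observed value:
  L_1 = 0.300361
  L_2 = 0.26454
  L_3 = 0.187524
  L_4 = 0.154826
Weight by the priors:
  π_1·L_1 = 0.35 × 0.300361 = 0.105126
  π_2·L_2 = 0.32 × 0.26454 = 0.0846527
  π_3·L_3 = 0.20 × 0.187524 = 0.0375047
  π_4·L_4 = 0.13 × 0.154826 = 0.0201274
Denominator: 0.105126 + 0.0846527 + 0.0375047 + 0.0201274 = 0.247411
P(Subpopulation 4 | the observation) ≈ 0.0814

0.0814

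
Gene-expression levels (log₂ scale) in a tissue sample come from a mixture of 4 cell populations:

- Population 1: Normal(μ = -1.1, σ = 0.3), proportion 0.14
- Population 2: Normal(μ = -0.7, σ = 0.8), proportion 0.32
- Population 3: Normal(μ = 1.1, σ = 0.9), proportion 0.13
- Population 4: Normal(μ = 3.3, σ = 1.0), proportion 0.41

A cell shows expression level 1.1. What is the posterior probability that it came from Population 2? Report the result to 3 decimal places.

P(component k | x) = π_k·f_k(x) / marginal(x), where marginal(x) = Σ_j π_j·f_j(x).
Component likelihoods at x = 1.1:
  p_1 = (1/(0.3·√(2π)))·exp(−(1.1−-1.1)²/(2·0.3²)) = 1.329808·exp(-26.88889) = 2.79314e-12
  p_2 = (1/(0.8·√(2π)))·exp(−(1.1−-0.7)²/(2·0.8²)) = 0.498678·exp(-2.53125) = 0.0396746
  p_3 = (1/(0.9·√(2π)))·exp(−(1.1−1.1)²/(2·0.9²)) = 0.443269·exp(-0.00000) = 0.443269
  p_4 = (1/(1.0·√(2π)))·exp(−(1.1−3.3)²/(2·1.0²)) = 0.398942·exp(-2.42000) = 0.0354746
Weight by the priors:
  π_1·p_1 = 0.14 × 2.79314e-12 = 3.9104e-13
  π_2·p_2 = 0.32 × 0.0396746 = 0.0126959
  π_3·p_3 = 0.13 × 0.443269 = 0.057625
  π_4·p_4 = 0.41 × 0.0354746 = 0.0145446
Evidence: 3.9104e-13 + 0.0126959 + 0.057625 + 0.0145446 = 0.0848654
P(Population 2 | x) = 0.0126959 / 0.0848654 ≈ 0.150

0.150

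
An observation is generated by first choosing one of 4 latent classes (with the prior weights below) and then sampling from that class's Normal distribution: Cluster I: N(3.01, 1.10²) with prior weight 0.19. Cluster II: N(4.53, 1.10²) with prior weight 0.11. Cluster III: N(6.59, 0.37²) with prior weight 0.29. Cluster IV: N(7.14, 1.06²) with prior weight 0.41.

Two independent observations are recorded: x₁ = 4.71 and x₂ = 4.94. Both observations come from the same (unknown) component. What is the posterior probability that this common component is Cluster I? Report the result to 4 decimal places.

0.1053

By Bayes' theorem, P(k | x) = P(Z=k) f_k(x) / Σ_j P(Z=j) f_j(x).
Since both observations come from the same component, the likelihood for component k is f_k(x₁)·f_k(x₂).
  L_I = [(1/(1.10·√(2π)))·exp(−(4.71−3.01)²/(2·1.10²)) = 0.362675·exp(-1.19421) = 0.109869] × [0.0778117] = 0.00854912
  L_II = [(1/(1.10·√(2π)))·exp(−(4.71−4.53)²/(2·1.10²)) = 0.362675·exp(-0.01339) = 0.357852] × [0.338337] = 0.121075
  L_III = [(1/(0.37·√(2π)))·exp(−(4.71−6.59)²/(2·0.37²)) = 1.078222·exp(-12.90869) = 2.67014e-06] × [5.18023e-05] = 1.3832e-10
  L_IV = [(1/(1.06·√(2π)))·exp(−(4.71−7.14)²/(2·1.06²)) = 0.376361·exp(-2.62767) = 0.0271908] × [0.0436742] = 0.00118753
Multiply by the mixture weights:
  P(Z=I)·L_I = 0.19 × 0.00854912 = 0.00162433
  P(Z=II)·L_II = 0.11 × 0.121075 = 0.0133182
  P(Z=III)·L_III = 0.29 × 1.3832e-10 = 4.01127e-11
  P(Z=IV)·L_IV = 0.41 × 0.00118753 = 0.000486889
Denominator: 0.00162433 + 0.0133182 + 4.01127e-11 + 0.000486889 = 0.0154294
Responsibility of Cluster I: 0.00162433 / 0.0154294 ≈ 0.1053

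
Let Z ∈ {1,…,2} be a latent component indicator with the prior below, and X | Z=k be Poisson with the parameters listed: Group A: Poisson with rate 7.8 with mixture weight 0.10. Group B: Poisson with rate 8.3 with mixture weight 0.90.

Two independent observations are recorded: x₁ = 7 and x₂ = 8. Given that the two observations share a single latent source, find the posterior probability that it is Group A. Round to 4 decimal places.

0.1063

Posterior ∝ prior × likelihood, so P(k | x) ∝ w_k f_k(x); normalise over all components.
Since both observations come from the same component, the likelihood for component k is f_k(x₁)·f_k(x₂).
  p_A = [0.142802] × [0.139232] = 0.0198826
  p_B = [0.133805] × [0.138823] = 0.0185751
Unnormalised posteriors:
  w_A·p_A = 0.10 × 0.0198826 = 0.00198826
  w_B·p_B = 0.90 × 0.0185751 = 0.0167176
Marginal: 0.00198826 + 0.0167176 = 0.0187059
P(Group A | x₁,x₂) ≈ 0.1063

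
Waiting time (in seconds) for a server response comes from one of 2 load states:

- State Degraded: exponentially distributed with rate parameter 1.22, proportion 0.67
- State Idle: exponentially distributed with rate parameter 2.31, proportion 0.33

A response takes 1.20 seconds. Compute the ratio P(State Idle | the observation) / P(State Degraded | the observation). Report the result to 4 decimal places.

Only the two components matter; the odds are (w_i f_i(x)) / (w_j f_j(x)).
Exponential densities:
  p_Degraded = 1.22·e^(−1.22·1.20) = 1.22·e^(−1.4640) = 0.282197
  p_Idle = 2.31·e^(−2.31·1.20) = 2.31·e^(−2.7720) = 0.14446
Odds = (0.33/0.67) × (0.14446/0.282197) = 0.492537 × 0.511912 ≈ 0.2521

0.2521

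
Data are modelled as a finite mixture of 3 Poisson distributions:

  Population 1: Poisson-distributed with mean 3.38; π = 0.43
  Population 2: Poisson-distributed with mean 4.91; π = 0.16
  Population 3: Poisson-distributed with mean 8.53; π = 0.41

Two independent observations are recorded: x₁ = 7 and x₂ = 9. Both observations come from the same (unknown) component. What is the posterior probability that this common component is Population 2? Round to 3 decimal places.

0.072

By Bayes' theorem, P(k | x) = P(Z=k) f_k(x) / Σ_j P(Z=j) f_j(x).
Since both observations come from the same component, the likelihood for component k is f_k(x₁)·f_k(x₂).
  f_1 = [0.0340464] × [0.00540222] = 0.000183926
  f_2 = [0.100636] × [0.0336965] = 0.00339108
  f_3 = [0.12873] × [0.130091] = 0.0167466
Prior × likelihood for each component:
  P(Z=1)·f_1 = 0.43 × 0.000183926 = 7.90881e-05
  P(Z=2)·f_2 = 0.16 × 0.00339108 = 0.000542573
  P(Z=3)·f_3 = 0.41 × 0.0167466 = 0.00686611
Denominator: 7.90881e-05 + 0.000542573 + 0.00686611 = 0.00748777
Responsibility of Population 2: 0.000542573 / 0.00748777 ≈ 0.072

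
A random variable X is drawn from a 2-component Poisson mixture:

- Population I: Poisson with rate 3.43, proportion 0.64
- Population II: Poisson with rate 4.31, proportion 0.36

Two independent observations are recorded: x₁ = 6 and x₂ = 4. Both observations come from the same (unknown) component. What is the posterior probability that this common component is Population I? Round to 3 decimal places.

Posterior ∝ prior × likelihood, so P(k | x) ∝ P(Z=k) f_k(x); normalise over all components.
Since both observations come from the same component, the likelihood for component k is f_k(x₁)·f_k(x₂).
  p_I = [e^(−3.43)·3.43^6/6! = 0.0732491] × [0.186782] = 0.0136816
  p_II = [e^(−4.31)·4.31^6/6! = 0.119597] × [0.193147] = 0.0230999
Unnormalised posteriors:
  P(Z=I)·p_I = 0.64 × 0.0136816 = 0.00875623
  P(Z=II)·p_II = 0.36 × 0.0230999 = 0.00831597
Evidence: 0.00875623 + 0.00831597 = 0.0170722
So the posterior for Population I is 0.00875623 / 0.0170722 ≈ 0.513.

0.513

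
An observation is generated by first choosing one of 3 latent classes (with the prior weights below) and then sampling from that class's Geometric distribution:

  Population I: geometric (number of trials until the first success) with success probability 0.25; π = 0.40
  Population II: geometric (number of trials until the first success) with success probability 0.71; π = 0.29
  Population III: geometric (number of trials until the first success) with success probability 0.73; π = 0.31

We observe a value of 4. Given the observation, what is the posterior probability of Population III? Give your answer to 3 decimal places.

0.086

By Bayes' theorem, P(k | x) = P(Z=k) f_k(x) / Σ_j P(Z=j) f_j(x).
Component likelihoods at x = 4:
  f_I = 0.25·(1−0.25)^3 = 0.25·0.421875 = 0.105469
  f_II = 0.71·(1−0.71)^3 = 0.71·0.024389 = 0.0173162
  f_III = 0.73·(1−0.73)^3 = 0.73·0.019683 = 0.0143686
Unnormalised posteriors:
  P(Z=I)·f_I = 0.40 × 0.105469 = 0.0421875
  P(Z=II)·f_II = 0.29 × 0.0173162 = 0.0050217
  P(Z=III)·f_III = 0.31 × 0.0143686 = 0.00445426
Evidence: 0.0421875 + 0.0050217 + 0.00445426 = 0.0516635
P(Population III | data) ≈ 0.086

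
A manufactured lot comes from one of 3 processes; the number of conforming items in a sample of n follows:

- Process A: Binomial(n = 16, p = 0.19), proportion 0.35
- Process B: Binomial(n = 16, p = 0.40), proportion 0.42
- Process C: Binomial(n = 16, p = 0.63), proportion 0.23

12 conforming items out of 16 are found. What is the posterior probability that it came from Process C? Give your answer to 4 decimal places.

By Bayes' theorem, P(k | x) = π_k f_k(x) / Σ_j π_j f_j(x).
Component likelihoods at x = 12 conforming items out of 16:
  p_A = 1.73402e-06
  p_B = 0.00395728
  p_C = 0.133341
Weight by the priors:
  π_A·p_A = 0.35 × 1.73402e-06 = 6.06908e-07
  π_B·p_B = 0.42 × 0.00395728 = 0.00166206
  π_C·p_C = 0.23 × 0.133341 = 0.0306685
Evidence: 6.06908e-07 + 0.00166206 + 0.0306685 = 0.0323312
P(Process C | x) = 0.0306685 / 0.0323312 ≈ 0.9486

0.9486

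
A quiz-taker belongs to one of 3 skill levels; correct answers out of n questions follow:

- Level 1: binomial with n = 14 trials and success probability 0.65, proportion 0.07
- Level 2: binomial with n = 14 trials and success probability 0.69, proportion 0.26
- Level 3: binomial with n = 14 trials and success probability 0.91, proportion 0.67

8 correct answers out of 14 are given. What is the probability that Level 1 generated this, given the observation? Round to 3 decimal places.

The responsibility of component k is P(Z=k) f_k(x) divided by Σ_j P(Z=j) f_j(x).
Component likelihoods at x = 8 correct answers out of 14:
  L_1 = 0.175902
  L_2 = 0.136936
  L_3 = 0.000750484
Multiply by the mixture weights:
  P(Z=1)·L_1 = 0.07 × 0.175902 = 0.0123131
  P(Z=2)·L_2 = 0.26 × 0.136936 = 0.0356034
  P(Z=3)·L_3 = 0.67 × 0.000750484 = 0.000502824
Normaliser: 0.0123131 + 0.0356034 + 0.000502824 = 0.0484194
P(Level 1 | the observation) ≈ 0.254

0.254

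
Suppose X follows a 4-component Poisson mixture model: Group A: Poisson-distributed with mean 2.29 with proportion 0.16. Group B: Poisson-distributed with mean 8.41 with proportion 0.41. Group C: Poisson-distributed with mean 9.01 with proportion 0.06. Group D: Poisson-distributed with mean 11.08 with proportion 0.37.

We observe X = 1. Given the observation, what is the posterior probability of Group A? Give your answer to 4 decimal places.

Posterior ∝ prior × likelihood, so P(k | x) ∝ π_k f_k(x); normalise over all components.
Poisson probabilities:
  f_A = 0.2319
  f_B = 0.00187232
  f_C = 0.00110086
  f_D = 0.000170827
Prior × likelihood for each component:
  π_A·f_A = 0.16 × 0.2319 = 0.037104
  π_B·f_B = 0.41 × 0.00187232 = 0.00076765
  π_C·f_C = 0.06 × 0.00110086 = 6.60515e-05
  π_D·f_D = 0.37 × 0.000170827 = 6.3206e-05
Normaliser: 0.037104 + 0.00076765 + 6.60515e-05 + 6.3206e-05 = 0.0380009
P(Group A | data) = 0.037104 / 0.0380009 ≈ 0.9764

0.9764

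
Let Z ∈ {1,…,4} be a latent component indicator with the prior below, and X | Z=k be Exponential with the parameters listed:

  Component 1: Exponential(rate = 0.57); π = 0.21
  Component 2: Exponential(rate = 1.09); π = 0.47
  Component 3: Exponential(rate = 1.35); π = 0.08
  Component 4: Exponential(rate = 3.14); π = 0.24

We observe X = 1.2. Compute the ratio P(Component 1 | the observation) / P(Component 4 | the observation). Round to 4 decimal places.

Since P(k|x) ∝ P(Z=k) f_k(x), the posterior odds are P(Z=i) f_i(x) / (P(Z=j) f_j(x)).
Evaluate each component's likelihood at the observed value:
  L_1 = 0.287619
  L_2 = 0.294693
  L_3 = 0.267163
  L_4 = 0.0725284
0.0604 / 0.0174068 ≈ 3.4699

3.4699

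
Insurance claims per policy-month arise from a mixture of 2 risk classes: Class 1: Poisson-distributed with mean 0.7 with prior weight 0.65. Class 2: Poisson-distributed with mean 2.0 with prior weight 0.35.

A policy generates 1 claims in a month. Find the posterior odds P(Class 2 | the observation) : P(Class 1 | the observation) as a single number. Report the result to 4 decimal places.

0.4193

The posterior odds equal the prior odds times the likelihood ratio: (π_i/π_j)·(f_i(x)/f_j(x)).
Component likelihoods at x = 1 claims:
  p_1 = e^(−0.7)·0.7^1/1! = 0.34761
  p_2 = e^(−2.0)·2.0^1/1! = 0.270671
Posterior odds = (π_2·p_2) / (π_1·p_1) = (0.35·0.270671) / (0.65·0.34761) = 0.0947347 / 0.225946 ≈ 0.4193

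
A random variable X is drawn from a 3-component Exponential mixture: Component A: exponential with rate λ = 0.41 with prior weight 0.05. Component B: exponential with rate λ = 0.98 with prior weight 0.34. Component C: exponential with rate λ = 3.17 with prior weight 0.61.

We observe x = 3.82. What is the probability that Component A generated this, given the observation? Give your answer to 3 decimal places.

By Bayes' theorem, P(k | x) = π_k f_k(x) / Σ_j π_j f_j(x).
Exponential densities:
  p_A = 0.41·e^(−0.41·3.82) = 0.41·e^(−1.5662) = 0.0856233
  p_B = 0.98·e^(−0.98·3.82) = 0.98·e^(−3.7436) = 0.0231954
  p_C = 3.17·e^(−3.17·3.82) = 3.17·e^(−12.1094) = 1.74588e-05
Unnormalised posteriors:
  π_A·p_A = 0.05 × 0.0856233 = 0.00428116
  π_B·p_B = 0.34 × 0.0231954 = 0.00788642
  π_C·p_C = 0.61 × 1.74588e-05 = 1.06499e-05
Evidence: 0.00428116 + 0.00788642 + 1.06499e-05 = 0.0121782
P(Component A | the observation) ≈ 0.352

0.352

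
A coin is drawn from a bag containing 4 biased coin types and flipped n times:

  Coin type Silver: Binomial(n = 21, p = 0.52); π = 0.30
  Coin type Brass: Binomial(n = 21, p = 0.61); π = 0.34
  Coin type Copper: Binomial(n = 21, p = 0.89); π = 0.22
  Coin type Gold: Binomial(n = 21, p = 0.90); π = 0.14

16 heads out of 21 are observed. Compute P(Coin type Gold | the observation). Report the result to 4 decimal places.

0.1204

The responsibility of component k is P(Z=k) f_k(x) divided by Σ_j P(Z=j) f_j(x).
Binomial probabilities:
  L_Silver = 0.0148184
  L_Brass = 0.0674751
  L_Copper = 0.0507863
  L_Gold = 0.0377071
Unnormalised posteriors:
  P(Z=Silver)·L_Silver = 0.30 × 0.0148184 = 0.00444553
  P(Z=Brass)·L_Brass = 0.34 × 0.0674751 = 0.0229415
  P(Z=Copper)·L_Copper = 0.22 × 0.0507863 = 0.011173
  P(Z=Gold)·L_Gold = 0.14 × 0.0377071 = 0.005279
Normaliser: 0.00444553 + 0.0229415 + 0.011173 + 0.005279 = 0.043839
So the posterior for Coin type Gold is 0.005279 / 0.043839 ≈ 0.1204.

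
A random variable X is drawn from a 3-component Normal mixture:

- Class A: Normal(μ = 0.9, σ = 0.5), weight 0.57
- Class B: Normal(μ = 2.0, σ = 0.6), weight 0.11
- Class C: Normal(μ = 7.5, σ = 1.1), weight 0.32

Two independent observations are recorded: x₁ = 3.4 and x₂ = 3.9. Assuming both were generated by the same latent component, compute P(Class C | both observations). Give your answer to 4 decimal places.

0.0089

The responsibility of component k is w_k f_k(x) divided by Σ_j w_j f_j(x).
Since both observations come from the same component, the likelihood for component k is f_k(x₁)·f_k(x₂).
  p_A = [(1/(0.5·√(2π)))·exp(−(3.4−0.9)²/(2·0.5²)) = 0.797885·exp(-12.50000) = 2.97344e-06] × [1.21518e-08] = 3.61325e-14
  p_B = [(1/(0.6·√(2π)))·exp(−(3.4−2.0)²/(2·0.6²)) = 0.664904·exp(-2.72222) = 0.0437031] × [0.00441829] = 0.000193093
  p_C = [(1/(1.1·√(2π)))·exp(−(3.4−7.5)²/(2·1.1²)) = 0.362675·exp(-6.94628) = 0.000348968] × [0.00171281] = 5.97716e-07
Weight by the priors:
  w_A·p_A = 0.57 × 3.61325e-14 = 2.05955e-14
  w_B·p_B = 0.11 × 0.000193093 = 2.12403e-05
  w_C·p_C = 0.32 × 5.97716e-07 = 1.91269e-07
Marginal: 2.05955e-14 + 2.12403e-05 + 1.91269e-07 = 2.14315e-05
P(Class C | data) ≈ 0.0089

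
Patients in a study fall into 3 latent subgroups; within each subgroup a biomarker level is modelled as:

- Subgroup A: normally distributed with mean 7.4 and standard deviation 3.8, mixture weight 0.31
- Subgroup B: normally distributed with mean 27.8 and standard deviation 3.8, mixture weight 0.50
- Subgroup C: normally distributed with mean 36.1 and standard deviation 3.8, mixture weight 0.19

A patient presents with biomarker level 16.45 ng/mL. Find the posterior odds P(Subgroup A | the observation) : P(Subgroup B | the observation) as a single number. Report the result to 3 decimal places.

Only the two components matter; the odds are (w_i f_i(x)) / (w_j f_j(x)).
Evaluate each component's likelihood at the observed value:
  L_A = (1/(3.8·√(2π)))·exp(−(16.45−7.4)²/(2·3.8²)) = 0.104985·exp(-2.83596) = 0.00615864
  L_B = (1/(3.8·√(2π)))·exp(−(16.45−27.8)²/(2·3.8²)) = 0.104985·exp(-4.46061) = 0.00121313
  L_C = (1/(3.8·√(2π)))·exp(−(16.45−36.1)²/(2·3.8²)) = 0.104985·exp(-13.36989) = 1.63929e-07
Odds = (0.31/0.50) × (0.00615864/0.00121313) = 0.62 × 5.07666 ≈ 3.148

3.148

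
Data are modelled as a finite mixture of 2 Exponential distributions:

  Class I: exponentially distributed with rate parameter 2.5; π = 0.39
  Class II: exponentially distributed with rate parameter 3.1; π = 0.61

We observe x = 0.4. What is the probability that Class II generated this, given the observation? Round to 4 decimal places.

0.6041

Posterior ∝ prior × likelihood, so P(k | x) ∝ π_k f_k(x); normalise over all components.
Evaluate each component's likelihood at the observed value:
  L_I = 0.919699
  L_II = 0.897091
Weight by the priors:
  π_I·L_I = 0.39 × 0.919699 = 0.358682
  π_II·L_II = 0.61 × 0.897091 = 0.547226
Marginal: 0.358682 + 0.547226 = 0.905908
Responsibility of Class II: 0.547226 / 0.905908 ≈ 0.6041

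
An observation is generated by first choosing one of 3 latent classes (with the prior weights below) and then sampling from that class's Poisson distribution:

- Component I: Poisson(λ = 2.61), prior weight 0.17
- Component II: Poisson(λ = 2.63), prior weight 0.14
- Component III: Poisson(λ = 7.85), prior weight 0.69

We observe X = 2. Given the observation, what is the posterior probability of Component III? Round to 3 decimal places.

0.097

By Bayes' theorem, P(k | x) = π_k f_k(x) / Σ_j π_j f_j(x).
Poisson probabilities:
  L_I = e^(−2.61)·2.61^2/2! = 0.250462
  L_II = e^(−2.63)·2.63^2/2! = 0.24928
  L_III = e^(−7.85)·7.85^2/2! = 0.0120087
Weight by the priors:
  π_I·L_I = 0.17 × 0.250462 = 0.0425786
  π_II·L_II = 0.14 × 0.24928 = 0.0348992
  π_III·L_III = 0.69 × 0.0120087 = 0.00828603
Marginal: 0.0425786 + 0.0348992 + 0.00828603 = 0.0857638
P(Component III | data) ≈ 0.097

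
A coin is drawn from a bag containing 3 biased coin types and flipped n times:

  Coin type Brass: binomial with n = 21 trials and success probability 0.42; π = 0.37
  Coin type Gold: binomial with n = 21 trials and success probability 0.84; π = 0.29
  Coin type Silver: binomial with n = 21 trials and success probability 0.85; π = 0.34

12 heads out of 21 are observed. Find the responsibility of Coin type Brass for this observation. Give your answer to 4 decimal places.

P(component k | x) = w_k·f_k(x) / marginal(x), where marginal(x) = Σ_j w_j·f_j(x).
Evaluate each component's likelihood at the observed value:
  L_Brass = C(21,12)·0.42^12·0.58^9 = 293930·3.01295e-05·0.00742766 = 0.065779
  L_Gold = C(21,12)·0.84^12·0.16^9 = 293930·0.12341·6.87195e-08 = 0.00249273
  L_Silver = C(21,12)·0.85^12·0.15^9 = 293930·0.142242·3.84434e-08 = 0.00160728
Weight by the priors:
  w_Brass·L_Brass = 0.37 × 0.065779 = 0.0243382
  w_Gold·L_Gold = 0.29 × 0.00249273 = 0.000722892
  w_Silver·L_Silver = 0.34 × 0.00160728 = 0.000546476
Denominator: 0.0243382 + 0.000722892 + 0.000546476 = 0.0256076
Responsibility of Coin type Brass: 0.0243382 / 0.0256076 ≈ 0.9504

0.9504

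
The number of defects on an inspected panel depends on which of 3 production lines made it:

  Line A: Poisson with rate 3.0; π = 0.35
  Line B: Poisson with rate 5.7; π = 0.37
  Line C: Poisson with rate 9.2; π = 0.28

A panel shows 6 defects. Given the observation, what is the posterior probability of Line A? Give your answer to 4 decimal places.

0.1757

By Bayes' theorem, P(k | x) = w_k f_k(x) / Σ_j w_j f_j(x).
Poisson probabilities:
  p_A = 0.0504094
  p_B = 0.159382
  p_C = 0.0850913
Weight by the priors:
  w_A·p_A = 0.35 × 0.0504094 = 0.0176433
  w_B·p_B = 0.37 × 0.159382 = 0.0589712
  w_C·p_C = 0.28 × 0.0850913 = 0.0238256
Marginal: 0.0176433 + 0.0589712 + 0.0238256 = 0.10044
P(Line A | the observation) = 0.0176433 / 0.10044 ≈ 0.1757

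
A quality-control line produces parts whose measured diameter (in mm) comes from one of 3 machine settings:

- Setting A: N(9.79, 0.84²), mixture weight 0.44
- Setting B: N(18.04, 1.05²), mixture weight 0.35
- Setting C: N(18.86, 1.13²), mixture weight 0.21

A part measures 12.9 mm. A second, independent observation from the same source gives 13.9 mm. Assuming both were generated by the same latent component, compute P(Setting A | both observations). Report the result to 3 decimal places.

The responsibility of component k is π_k f_k(x) divided by Σ_j π_j f_j(x).
Since both observations come from the same component, the likelihood for component k is f_k(x₁)·f_k(x₂).
  L_A = [0.000501254] × [3.00687e-06] = 1.50721e-09
  L_B = [2.37763e-06] × [0.000159928] = 3.80248e-10
  L_C = [3.21436e-07] × [2.31275e-05] = 7.43402e-12
Unnormalised posteriors:
  π_A·L_A = 0.44 × 1.50721e-09 = 6.63171e-10
  π_B·L_B = 0.35 × 3.80248e-10 = 1.33087e-10
  π_C·L_C = 0.21 × 7.43402e-12 = 1.56114e-12
Sum: 6.63171e-10 + 1.33087e-10 + 1.56114e-12 = 7.97819e-10
So the posterior for Setting A is 6.63171e-10 / 7.97819e-10 ≈ 0.831.

0.831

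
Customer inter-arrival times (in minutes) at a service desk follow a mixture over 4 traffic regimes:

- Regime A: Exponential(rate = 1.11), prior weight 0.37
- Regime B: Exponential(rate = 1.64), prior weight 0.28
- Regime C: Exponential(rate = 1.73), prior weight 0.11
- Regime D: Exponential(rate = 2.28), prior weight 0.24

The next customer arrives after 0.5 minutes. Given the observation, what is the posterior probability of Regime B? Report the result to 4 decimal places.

0.2918

The responsibility of component k is w_k f_k(x) divided by Σ_j w_j f_j(x).
Component likelihoods at x = 0.5 minutes:
  p_A = 0.63722
  p_B = 0.722308
  p_C = 0.728419
  p_D = 0.729187
Unnormalised posteriors:
  w_A·p_A = 0.37 × 0.63722 = 0.235771
  w_B·p_B = 0.28 × 0.722308 = 0.202246
  w_C·p_C = 0.11 × 0.728419 = 0.0801261
  w_D·p_D = 0.24 × 0.729187 = 0.175005
Marginal: 0.235771 + 0.202246 + 0.0801261 + 0.175005 = 0.693149
P(Regime B | the observation) ≈ 0.2918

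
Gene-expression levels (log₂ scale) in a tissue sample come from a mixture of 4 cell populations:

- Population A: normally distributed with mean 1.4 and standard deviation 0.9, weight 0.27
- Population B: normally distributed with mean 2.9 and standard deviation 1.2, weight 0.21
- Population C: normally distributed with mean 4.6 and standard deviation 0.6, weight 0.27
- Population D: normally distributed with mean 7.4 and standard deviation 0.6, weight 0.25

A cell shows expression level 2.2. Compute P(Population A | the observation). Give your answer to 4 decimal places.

The responsibility of component k is P(Z=k) f_k(x) divided by Σ_j P(Z=j) f_j(x).
Evaluate each component's likelihood at the observed value:
  f_A = 0.298603
  f_B = 0.280439
  f_C = 0.00022305
  f_D = 3.25528e-17
Multiply by the mixture weights:
  P(Z=A)·f_A = 0.27 × 0.298603 = 0.0806229
  P(Z=B)·f_B = 0.21 × 0.280439 = 0.0588922
  P(Z=C)·f_C = 0.27 × 0.00022305 = 6.02236e-05
  P(Z=D)·f_D = 0.25 × 3.25528e-17 = 8.1382e-18
Normaliser: 0.0806229 + 0.0588922 + 6.02236e-05 + 8.1382e-18 = 0.139575
P(Population A | the observation) = 0.0806229 / 0.139575 ≈ 0.5776

0.5776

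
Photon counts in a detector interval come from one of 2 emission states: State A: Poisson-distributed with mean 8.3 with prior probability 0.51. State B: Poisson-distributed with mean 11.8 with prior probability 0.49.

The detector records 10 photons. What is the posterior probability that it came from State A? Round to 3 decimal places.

0.505

Posterior ∝ prior × likelihood, so P(k | x) ∝ π_k f_k(x); normalise over all components.
Component likelihoods at x = 10 photons:
  p_A = e^(−8.3)·8.3^10/10! = 0.106261
  p_B = e^(−11.8)·11.8^10/10! = 0.108239
Weight by the priors:
  π_A·p_A = 0.51 × 0.106261 = 0.0541931
  π_B·p_B = 0.49 × 0.108239 = 0.0530369
Normaliser: 0.0541931 + 0.0530369 = 0.10723
Responsibility of State A: 0.0541931 / 0.10723 ≈ 0.505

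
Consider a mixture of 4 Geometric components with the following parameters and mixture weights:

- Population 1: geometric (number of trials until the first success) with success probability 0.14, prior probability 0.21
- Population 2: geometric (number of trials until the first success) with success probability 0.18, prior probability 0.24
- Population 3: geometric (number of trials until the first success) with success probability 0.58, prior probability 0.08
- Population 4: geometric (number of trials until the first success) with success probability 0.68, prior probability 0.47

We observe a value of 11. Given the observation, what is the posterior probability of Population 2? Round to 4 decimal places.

Posterior ∝ prior × likelihood, so P(k | x) ∝ w_k f_k(x); normalise over all components.
Geometric probabilities:
  p_1 = 0.14·(1−0.14)^10 = 0.14·0.221302 = 0.0309822
  p_2 = 0.18·(1−0.18)^10 = 0.18·0.137448 = 0.0247406
  p_3 = 0.58·(1−0.58)^10 = 0.58·0.000170802 = 9.90651e-05
  p_4 = 0.68·(1−0.68)^10 = 0.68·1.1259e-05 = 7.65612e-06
Weight by the priors:
  w_1·p_1 = 0.21 × 0.0309822 = 0.00650627
  w_2·p_2 = 0.24 × 0.0247406 = 0.00593775
  w_3·p_3 = 0.08 × 9.90651e-05 = 7.92521e-06
  w_4·p_4 = 0.47 × 7.65612e-06 = 3.59838e-06
Evidence: 0.00650627 + 0.00593775 + 7.92521e-06 + 3.59838e-06 = 0.0124555
P(Population 2 | x) = 0.00593775 / 0.0124555 ≈ 0.4767

0.4767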